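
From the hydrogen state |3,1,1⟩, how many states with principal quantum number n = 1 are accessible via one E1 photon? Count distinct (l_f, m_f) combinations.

1

E1 requires Δl = ±1, so l_f ∈ {0, 2}; with 0 ≤ l_f ≤ n_f−1 = 0, the allowed l_f values are {0}.
For l_f = 0: m_f ∈ {m_i−1, m_i, m_i+1} ∩ [−0, 0] = {0} → 1 state.
Total: 1.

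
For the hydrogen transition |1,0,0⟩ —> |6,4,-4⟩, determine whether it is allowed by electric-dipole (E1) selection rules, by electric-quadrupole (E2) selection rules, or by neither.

neither

Δl = 4 − 0 = +4; l_i + l_f = 4.
Δm_l = -4.
E1 (Δl = ±1, |Δm_l| ≤ 1): not satisfied.
E2 (Δl = 0,±2, l_i+l_f ≥ 2, |Δm_l| ≤ 2): not satisfied.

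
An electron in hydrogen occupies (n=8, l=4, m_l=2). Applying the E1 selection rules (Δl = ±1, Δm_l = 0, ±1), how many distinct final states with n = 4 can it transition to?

3

E1 requires Δl = ±1, so l_f ∈ {3, 5}; with 0 ≤ l_f ≤ n_f−1 = 3, the allowed l_f values are {3}.
For l_f = 3: m_f ∈ {m_i−1, m_i, m_i+1} ∩ [−3, 3] = {1, 2, 3} → 3 states.
Total: 3.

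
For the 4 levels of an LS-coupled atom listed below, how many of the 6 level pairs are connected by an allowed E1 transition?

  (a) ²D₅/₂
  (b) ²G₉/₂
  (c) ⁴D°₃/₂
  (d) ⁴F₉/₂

0

(a)–(b): forbidden (parity, ΔL, ΔJ).
(a)–(c): forbidden (ΔS).
(a)–(d): forbidden (parity, ΔS, ΔJ).
(b)–(c): forbidden (ΔS, ΔL, ΔJ).
(b)–(d): forbidden (parity, ΔS).
(c)–(d): forbidden (ΔJ).
Allowed pairs: 0 of 6.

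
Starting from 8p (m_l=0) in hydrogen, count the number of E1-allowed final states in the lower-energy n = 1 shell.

E1 requires Δl = ±1, so l_f ∈ {0, 2}; with 0 ≤ l_f ≤ n_f−1 = 0, the allowed l_f values are {0}.
For l_f = 0: m_f ∈ {m_i−1, m_i, m_i+1} ∩ [−0, 0] = {0} → 1 state.
Total: 1.

1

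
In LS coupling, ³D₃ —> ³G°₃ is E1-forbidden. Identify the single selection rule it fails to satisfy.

the ΔL = 0, ±1 rule

Initial level: S=1, L=2, J=3, parity even. Final level: S=1, L=4, J=3, parity odd.
Parity must change: even → odd — ✓.
ΔS = 0: S: 1 → 1 — ✓.
ΔL = 0, ±1 (not L=0↔0): L: 2 → 4, ΔL = +2 — ✗.
ΔJ = 0, ±1 (not J=0↔0): J: 3 → 3, ΔJ = +0 — ✓.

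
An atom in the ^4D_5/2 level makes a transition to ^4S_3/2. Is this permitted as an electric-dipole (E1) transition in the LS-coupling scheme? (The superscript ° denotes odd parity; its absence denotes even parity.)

forbidden

Reading off the term symbols: S 3/2→3/2, L 2→0, J 5/2→3/2, parity even→even.
ΔJ = 0, ±1 (not J=0↔0): J: 5/2 → 3/2, ΔJ = -1 — ok.
Parity must change: even → even — fails.
ΔS = 0: S: 3/2 → 3/2 — ok.
ΔL = 0, ±1 (not L=0↔0): L: 2 → 0, ΔL = -2 — fails.
Rule(s) violated: parity, ΔL.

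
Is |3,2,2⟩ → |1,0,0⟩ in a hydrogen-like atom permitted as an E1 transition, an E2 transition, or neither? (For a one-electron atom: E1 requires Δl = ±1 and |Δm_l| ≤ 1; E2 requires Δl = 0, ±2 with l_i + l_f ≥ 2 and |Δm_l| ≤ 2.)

E2

Δl = 0 − 2 = -2; l_i + l_f = 2.
Δm_l = -2.
E1 (Δl = ±1, |Δm_l| ≤ 1): not satisfied.
E2 (Δl = 0,±2, l_i+l_f ≥ 2, |Δm_l| ≤ 2): satisfied.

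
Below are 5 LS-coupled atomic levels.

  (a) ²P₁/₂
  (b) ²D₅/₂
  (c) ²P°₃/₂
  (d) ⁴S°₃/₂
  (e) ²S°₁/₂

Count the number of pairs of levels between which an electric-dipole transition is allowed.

3

(a)–(b): forbidden (parity, ΔJ).
(a)–(c): allowed.
(a)–(d): forbidden (ΔS).
(a)–(e): allowed.
(b)–(c): allowed.
(b)–(d): forbidden (ΔS, ΔL).
(b)–(e): forbidden (ΔL, ΔJ).
(c)–(d): forbidden (parity, ΔS).
(c)–(e): forbidden (parity).
(d)–(e): forbidden (parity, ΔS, ΔL).
Allowed pairs: 3 of 10.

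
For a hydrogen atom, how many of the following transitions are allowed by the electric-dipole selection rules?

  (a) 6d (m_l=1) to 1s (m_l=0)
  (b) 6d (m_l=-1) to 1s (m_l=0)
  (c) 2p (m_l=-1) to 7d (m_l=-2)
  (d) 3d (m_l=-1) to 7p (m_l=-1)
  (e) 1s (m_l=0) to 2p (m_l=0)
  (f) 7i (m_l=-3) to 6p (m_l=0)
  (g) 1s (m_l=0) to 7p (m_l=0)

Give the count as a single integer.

(a) forbidden — Δl = -2 (E1 requires Δl = ±1)
(b) forbidden — Δl = -2 (E1 requires Δl = ±1)
(c) allowed
(d) allowed
(e) allowed
(f) forbidden — Δl = -5 (E1 requires Δl = ±1); Δm_l = +3 (E1 requires Δm_l = 0, ±1)
(g) allowed
Total allowed: 4 of 7.

4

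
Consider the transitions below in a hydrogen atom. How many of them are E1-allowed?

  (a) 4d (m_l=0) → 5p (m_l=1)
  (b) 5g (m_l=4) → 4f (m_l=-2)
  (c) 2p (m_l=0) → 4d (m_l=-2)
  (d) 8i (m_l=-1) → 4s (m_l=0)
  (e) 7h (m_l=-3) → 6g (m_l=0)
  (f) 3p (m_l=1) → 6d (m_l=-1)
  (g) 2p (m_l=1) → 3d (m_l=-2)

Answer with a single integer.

1

(a) allowed
(b) forbidden — Δm_l = -6 (E1 requires Δm_l = 0, ±1)
(c) forbidden — Δm_l = -2 (E1 requires Δm_l = 0, ±1)
(d) forbidden — Δl = -6 (E1 requires Δl = ±1)
(e) forbidden — Δm_l = +3 (E1 requires Δm_l = 0, ±1)
(f) forbidden — Δm_l = -2 (E1 requires Δm_l = 0, ±1)
(g) forbidden — Δm_l = -3 (E1 requires Δm_l = 0, ±1)
Total allowed: 1 of 7.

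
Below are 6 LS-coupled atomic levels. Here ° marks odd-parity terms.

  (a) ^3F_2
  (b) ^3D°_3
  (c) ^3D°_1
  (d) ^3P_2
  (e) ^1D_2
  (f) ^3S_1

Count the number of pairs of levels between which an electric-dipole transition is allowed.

(a)–(b): allowed.
(a)–(c): allowed.
(a)–(d): forbidden (parity, ΔL).
(a)–(e): forbidden (parity, ΔS).
(a)–(f): forbidden (parity, ΔL).
(b)–(c): forbidden (parity, ΔJ).
(b)–(d): allowed.
(b)–(e): forbidden (ΔS).
(b)–(f): forbidden (ΔL, ΔJ).
(c)–(d): allowed.
(c)–(e): forbidden (ΔS).
(c)–(f): forbidden (ΔL).
(d)–(e): forbidden (parity, ΔS).
(d)–(f): forbidden (parity).
(e)–(f): forbidden (parity, ΔS, ΔL).
Allowed pairs: 4 of 15.

4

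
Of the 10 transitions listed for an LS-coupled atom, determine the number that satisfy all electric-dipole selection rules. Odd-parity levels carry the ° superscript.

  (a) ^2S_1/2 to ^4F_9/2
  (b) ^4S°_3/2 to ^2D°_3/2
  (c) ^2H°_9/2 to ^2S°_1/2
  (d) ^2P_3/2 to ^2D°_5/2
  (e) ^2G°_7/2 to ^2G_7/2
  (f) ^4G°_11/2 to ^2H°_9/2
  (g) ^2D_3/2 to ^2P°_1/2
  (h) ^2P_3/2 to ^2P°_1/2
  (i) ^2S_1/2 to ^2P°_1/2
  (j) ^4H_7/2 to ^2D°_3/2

(a) forbidden (parity, ΔS, ΔL, ΔJ fail)
(b) forbidden (parity, ΔS, ΔL fail)
(c) forbidden (parity, ΔL, ΔJ fail)
(d) allowed
(e) allowed
(f) forbidden (parity, ΔS fail)
(g) allowed
(h) allowed
(i) allowed
(j) forbidden (ΔS, ΔL, ΔJ fail)
Total allowed: 5 of 10.

5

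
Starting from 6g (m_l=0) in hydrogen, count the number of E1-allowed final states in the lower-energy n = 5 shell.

3

E1 requires Δl = ±1, so l_f ∈ {3, 5}; with 0 ≤ l_f ≤ n_f−1 = 4, the allowed l_f values are {3}.
For l_f = 3: m_f ∈ {m_i−1, m_i, m_i+1} ∩ [−3, 3] = {-1, 0, 1} → 3 states.
Total: 3.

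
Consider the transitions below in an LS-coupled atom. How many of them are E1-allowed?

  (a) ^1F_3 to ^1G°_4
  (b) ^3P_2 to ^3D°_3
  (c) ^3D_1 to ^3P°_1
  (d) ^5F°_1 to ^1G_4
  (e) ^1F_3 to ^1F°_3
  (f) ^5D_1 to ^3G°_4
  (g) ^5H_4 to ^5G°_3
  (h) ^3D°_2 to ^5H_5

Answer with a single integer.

(a) allowed
(b) allowed
(c) allowed
(d) forbidden (ΔS, ΔJ fail)
(e) allowed
(f) forbidden (ΔS, ΔL, ΔJ fail)
(g) allowed
(h) forbidden (ΔS, ΔL, ΔJ fail)
Total allowed: 5 of 8.

5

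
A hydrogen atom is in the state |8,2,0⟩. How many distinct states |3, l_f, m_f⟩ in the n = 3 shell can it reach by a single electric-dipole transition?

E1 requires Δl = ±1, so l_f ∈ {1, 3}; with 0 ≤ l_f ≤ n_f−1 = 2, the allowed l_f values are {1}.
For l_f = 1: m_f ∈ {m_i−1, m_i, m_i+1} ∩ [−1, 1] = {-1, 0, 1} → 3 states.
Total: 3.

3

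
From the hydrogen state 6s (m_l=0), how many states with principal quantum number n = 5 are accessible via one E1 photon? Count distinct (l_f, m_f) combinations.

3

E1 requires Δl = ±1, so l_f ∈ {-1, 1}; with 0 ≤ l_f ≤ n_f−1 = 4, the allowed l_f values are {1}.
For l_f = 1: m_f ∈ {m_i−1, m_i, m_i+1} ∩ [−1, 1] = {-1, 0, 1} → 3 states.
Total: 3.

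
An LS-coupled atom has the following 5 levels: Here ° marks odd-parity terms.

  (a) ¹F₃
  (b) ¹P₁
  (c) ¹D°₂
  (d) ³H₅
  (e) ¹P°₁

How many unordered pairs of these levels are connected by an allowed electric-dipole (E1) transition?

(a)–(b): forbidden (parity, ΔL, ΔJ).
(a)–(c): allowed.
(a)–(d): forbidden (parity, ΔS, ΔL, ΔJ).
(a)–(e): forbidden (ΔL, ΔJ).
(b)–(c): allowed.
(b)–(d): forbidden (parity, ΔS, ΔL, ΔJ).
(b)–(e): allowed.
(c)–(d): forbidden (ΔS, ΔL, ΔJ).
(c)–(e): forbidden (parity).
(d)–(e): forbidden (ΔS, ΔL, ΔJ).
Allowed pairs: 3 of 10.

3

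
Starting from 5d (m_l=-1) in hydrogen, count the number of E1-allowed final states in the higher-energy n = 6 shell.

E1 requires Δl = ±1, so l_f ∈ {1, 3}; with 0 ≤ l_f ≤ n_f−1 = 5, the allowed l_f values are {1, 3}.
For l_f = 1: m_f ∈ {m_i−1, m_i, m_i+1} ∩ [−1, 1] = {-1, 0} → 2 states.
For l_f = 3: m_f ∈ {m_i−1, m_i, m_i+1} ∩ [−3, 3] = {-2, -1, 0} → 3 states.
Total: 5.

5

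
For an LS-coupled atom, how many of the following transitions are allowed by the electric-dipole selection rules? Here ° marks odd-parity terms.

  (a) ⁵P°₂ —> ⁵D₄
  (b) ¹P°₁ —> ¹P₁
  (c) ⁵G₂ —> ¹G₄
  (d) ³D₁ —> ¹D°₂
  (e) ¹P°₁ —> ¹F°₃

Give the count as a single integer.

(a) forbidden (ΔJ fails)
(b) allowed
(c) forbidden (parity, ΔS, ΔJ fail)
(d) forbidden (ΔS fails)
(e) forbidden (parity, ΔL, ΔJ fail)
Total allowed: 1 of 5.

1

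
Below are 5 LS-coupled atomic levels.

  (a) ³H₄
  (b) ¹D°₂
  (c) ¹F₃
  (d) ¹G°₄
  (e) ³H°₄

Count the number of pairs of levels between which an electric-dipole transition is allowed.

(a)–(b): forbidden (ΔS, ΔL, ΔJ).
(a)–(c): forbidden (parity, ΔS, ΔL).
(a)–(d): forbidden (ΔS).
(a)–(e): allowed.
(b)–(c): allowed.
(b)–(d): forbidden (parity, ΔL, ΔJ).
(b)–(e): forbidden (parity, ΔS, ΔL, ΔJ).
(c)–(d): allowed.
(c)–(e): forbidden (ΔS, ΔL).
(d)–(e): forbidden (parity, ΔS).
Allowed pairs: 3 of 10.

3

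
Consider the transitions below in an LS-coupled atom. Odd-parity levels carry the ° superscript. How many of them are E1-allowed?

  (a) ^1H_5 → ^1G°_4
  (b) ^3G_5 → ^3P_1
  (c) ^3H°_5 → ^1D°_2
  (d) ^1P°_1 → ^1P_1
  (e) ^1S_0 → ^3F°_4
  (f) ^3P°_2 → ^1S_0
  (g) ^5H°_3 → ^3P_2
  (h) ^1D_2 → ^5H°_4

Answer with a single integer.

2

(a) allowed
(b) forbidden (parity, ΔL, ΔJ fail)
(c) forbidden (parity, ΔS, ΔL, ΔJ fail)
(d) allowed
(e) forbidden (ΔS, ΔL, ΔJ fail)
(f) forbidden (ΔS, ΔJ fail)
(g) forbidden (ΔS, ΔL fail)
(h) forbidden (ΔS, ΔL, ΔJ fail)
Total allowed: 2 of 8.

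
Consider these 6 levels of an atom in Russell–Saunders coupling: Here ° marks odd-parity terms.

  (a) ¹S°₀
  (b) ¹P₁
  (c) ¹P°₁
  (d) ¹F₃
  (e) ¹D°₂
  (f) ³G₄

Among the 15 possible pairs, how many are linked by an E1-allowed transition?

(a)–(b): allowed.
(a)–(c): forbidden (parity).
(a)–(d): forbidden (ΔL, ΔJ).
(a)–(e): forbidden (parity, ΔL, ΔJ).
(a)–(f): forbidden (ΔS, ΔL, ΔJ).
(b)–(c): allowed.
(b)–(d): forbidden (parity, ΔL, ΔJ).
(b)–(e): allowed.
(b)–(f): forbidden (parity, ΔS, ΔL, ΔJ).
(c)–(d): forbidden (ΔL, ΔJ).
(c)–(e): forbidden (parity).
(c)–(f): forbidden (ΔS, ΔL, ΔJ).
(d)–(e): allowed.
(d)–(f): forbidden (parity, ΔS).
(e)–(f): forbidden (ΔS, ΔL, ΔJ).
Allowed pairs: 4 of 15.

4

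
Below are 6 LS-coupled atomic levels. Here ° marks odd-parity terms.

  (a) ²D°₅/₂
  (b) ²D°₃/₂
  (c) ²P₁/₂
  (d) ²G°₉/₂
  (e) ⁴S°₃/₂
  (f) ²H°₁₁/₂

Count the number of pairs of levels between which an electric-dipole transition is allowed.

(a)–(b): forbidden (parity).
(a)–(c): forbidden (ΔJ).
(a)–(d): forbidden (parity, ΔL, ΔJ).
(a)–(e): forbidden (parity, ΔS, ΔL).
(a)–(f): forbidden (parity, ΔL, ΔJ).
(b)–(c): allowed.
(b)–(d): forbidden (parity, ΔL, ΔJ).
(b)–(e): forbidden (parity, ΔS, ΔL).
(b)–(f): forbidden (parity, ΔL, ΔJ).
(c)–(d): forbidden (ΔL, ΔJ).
(c)–(e): forbidden (ΔS).
(c)–(f): forbidden (ΔL, ΔJ).
(d)–(e): forbidden (parity, ΔS, ΔL, ΔJ).
(d)–(f): forbidden (parity).
(e)–(f): forbidden (parity, ΔS, ΔL, ΔJ).
Allowed pairs: 1 of 15.

1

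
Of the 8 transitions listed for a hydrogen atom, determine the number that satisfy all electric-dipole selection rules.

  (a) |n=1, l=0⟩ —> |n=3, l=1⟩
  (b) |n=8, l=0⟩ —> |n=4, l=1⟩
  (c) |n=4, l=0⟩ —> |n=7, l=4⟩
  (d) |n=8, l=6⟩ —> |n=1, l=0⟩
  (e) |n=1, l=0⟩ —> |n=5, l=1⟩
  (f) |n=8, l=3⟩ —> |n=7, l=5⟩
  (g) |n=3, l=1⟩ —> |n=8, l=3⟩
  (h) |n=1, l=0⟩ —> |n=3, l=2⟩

3

(a) allowed
(b) allowed
(c) forbidden — Δl = +4 (E1 requires Δl = ±1)
(d) forbidden — Δl = -6 (E1 requires Δl = ±1)
(e) allowed
(f) forbidden — Δl = +2 (E1 requires Δl = ±1)
(g) forbidden — Δl = +2 (E1 requires Δl = ±1)
(h) forbidden — Δl = +2 (E1 requires Δl = ±1)
Total allowed: 3 of 8.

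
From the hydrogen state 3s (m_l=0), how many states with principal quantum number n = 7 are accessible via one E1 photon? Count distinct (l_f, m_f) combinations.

E1 requires Δl = ±1, so l_f ∈ {-1, 1}; with 0 ≤ l_f ≤ n_f−1 = 6, the allowed l_f values are {1}.
For l_f = 1: m_f ∈ {m_i−1, m_i, m_i+1} ∩ [−1, 1] = {-1, 0, 1} → 3 states.
Total: 3.

3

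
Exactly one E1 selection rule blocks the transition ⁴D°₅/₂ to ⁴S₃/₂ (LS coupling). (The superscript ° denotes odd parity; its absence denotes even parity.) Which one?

the ΔL = 0, ±1 rule

Parity must change: odd → even — satisfied.
ΔS = 0: S: 3/2 → 3/2 — satisfied.
ΔL = 0, ±1 (not L=0↔0): L: 2 → 0, ΔL = -2 — violated.
ΔJ = 0, ±1 (not J=0↔0): J: 5/2 → 3/2, ΔJ = -1 — satisfied.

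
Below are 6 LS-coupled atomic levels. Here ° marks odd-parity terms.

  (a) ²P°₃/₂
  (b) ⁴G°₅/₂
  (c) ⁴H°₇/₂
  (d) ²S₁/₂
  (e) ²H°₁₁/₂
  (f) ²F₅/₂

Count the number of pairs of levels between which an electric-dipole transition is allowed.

(a)–(b): forbidden (parity, ΔS, ΔL).
(a)–(c): forbidden (parity, ΔS, ΔL, ΔJ).
(a)–(d): allowed.
(a)–(e): forbidden (parity, ΔL, ΔJ).
(a)–(f): forbidden (ΔL).
(b)–(c): forbidden (parity).
(b)–(d): forbidden (ΔS, ΔL, ΔJ).
(b)–(e): forbidden (parity, ΔS, ΔJ).
(b)–(f): forbidden (ΔS).
(c)–(d): forbidden (ΔS, ΔL, ΔJ).
(c)–(e): forbidden (parity, ΔS, ΔJ).
(c)–(f): forbidden (ΔS, ΔL).
(d)–(e): forbidden (ΔL, ΔJ).
(d)–(f): forbidden (parity, ΔL, ΔJ).
(e)–(f): forbidden (ΔL, ΔJ).
Allowed pairs: 1 of 15.

1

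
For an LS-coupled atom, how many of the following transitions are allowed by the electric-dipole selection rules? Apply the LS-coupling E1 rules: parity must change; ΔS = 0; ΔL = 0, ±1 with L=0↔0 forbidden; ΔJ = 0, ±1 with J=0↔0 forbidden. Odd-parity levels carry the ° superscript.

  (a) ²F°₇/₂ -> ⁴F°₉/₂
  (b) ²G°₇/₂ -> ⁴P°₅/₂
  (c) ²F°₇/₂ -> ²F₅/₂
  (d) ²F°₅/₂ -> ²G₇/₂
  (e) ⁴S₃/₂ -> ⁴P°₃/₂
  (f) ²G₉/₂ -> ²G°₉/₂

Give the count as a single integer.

4

(a) forbidden (parity, ΔS fail)
(b) forbidden (parity, ΔS, ΔL fail)
(c) allowed
(d) allowed
(e) allowed
(f) allowed
Total allowed: 4 of 6.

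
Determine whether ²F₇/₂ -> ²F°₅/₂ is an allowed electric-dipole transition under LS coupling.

allowed

Reading off the term symbols: S 1/2→1/2, L 3→3, J 7/2→5/2, parity even→odd.
Parity must change: even → odd — ✓.
ΔS = 0: S: 1/2 → 1/2 — ✓.
ΔL = 0, ±1 (not L=0↔0): L: 3 → 3, ΔL = +0 — ✓.
ΔJ = 0, ±1 (not J=0↔0): J: 7/2 → 5/2, ΔJ = -1 — ✓.
All four E1 rules are satisfied.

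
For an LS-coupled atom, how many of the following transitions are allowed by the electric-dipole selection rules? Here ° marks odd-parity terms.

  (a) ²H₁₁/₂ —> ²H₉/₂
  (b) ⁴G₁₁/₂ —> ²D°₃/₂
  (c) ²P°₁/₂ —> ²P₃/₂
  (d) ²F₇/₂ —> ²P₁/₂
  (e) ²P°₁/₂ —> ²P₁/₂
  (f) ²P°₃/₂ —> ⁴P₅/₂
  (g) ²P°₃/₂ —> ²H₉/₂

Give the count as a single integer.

2

(a) forbidden (parity fails)
(b) forbidden (ΔS, ΔL, ΔJ fail)
(c) allowed
(d) forbidden (parity, ΔL, ΔJ fail)
(e) allowed
(f) forbidden (ΔS fails)
(g) forbidden (ΔL, ΔJ fail)
Total allowed: 2 of 7.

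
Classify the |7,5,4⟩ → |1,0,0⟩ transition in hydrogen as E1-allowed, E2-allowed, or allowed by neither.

Δl = 0 − 5 = -5; l_i + l_f = 5.
Δm_l = -4.
E1 (Δl = ±1, |Δm_l| ≤ 1): not satisfied.
E2 (Δl = 0,±2, l_i+l_f ≥ 2, |Δm_l| ≤ 2): not satisfied.

neither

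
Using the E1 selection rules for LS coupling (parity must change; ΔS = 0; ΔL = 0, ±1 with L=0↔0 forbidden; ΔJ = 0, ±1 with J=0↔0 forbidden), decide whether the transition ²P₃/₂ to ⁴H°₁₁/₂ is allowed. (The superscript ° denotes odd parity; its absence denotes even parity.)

Initial level: S=1/2, L=1, J=3/2, parity even. Final level: S=3/2, L=5, J=11/2, parity odd.
Parity must change: even → odd — satisfied.
ΔS = 0: S: 1/2 → 3/2 — violated.
ΔL = 0, ±1 (not L=0↔0): L: 1 → 5, ΔL = +4 — violated.
ΔJ = 0, ±1 (not J=0↔0): J: 3/2 → 11/2, ΔJ = +4 — violated.
Rule(s) violated: ΔS, ΔL, ΔJ.

forbidden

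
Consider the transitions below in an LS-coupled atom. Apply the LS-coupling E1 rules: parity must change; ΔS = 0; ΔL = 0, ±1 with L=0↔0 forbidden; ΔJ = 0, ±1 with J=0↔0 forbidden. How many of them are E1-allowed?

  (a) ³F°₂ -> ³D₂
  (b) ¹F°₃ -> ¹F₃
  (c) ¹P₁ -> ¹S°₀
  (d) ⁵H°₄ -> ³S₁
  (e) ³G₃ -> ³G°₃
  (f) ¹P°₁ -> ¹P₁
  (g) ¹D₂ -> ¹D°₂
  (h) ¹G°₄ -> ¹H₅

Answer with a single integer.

(a) allowed
(b) allowed
(c) allowed
(d) forbidden (ΔS, ΔL, ΔJ fail)
(e) allowed
(f) allowed
(g) allowed
(h) allowed
Total allowed: 7 of 8.

7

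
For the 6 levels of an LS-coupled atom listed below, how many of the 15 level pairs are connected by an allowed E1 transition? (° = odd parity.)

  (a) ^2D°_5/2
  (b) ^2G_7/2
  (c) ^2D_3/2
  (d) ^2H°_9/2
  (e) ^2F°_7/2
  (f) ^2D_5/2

(a)–(b): forbidden (ΔL).
(a)–(c): allowed.
(a)–(d): forbidden (parity, ΔL, ΔJ).
(a)–(e): forbidden (parity).
(a)–(f): allowed.
(b)–(c): forbidden (parity, ΔL, ΔJ).
(b)–(d): allowed.
(b)–(e): allowed.
(b)–(f): forbidden (parity, ΔL).
(c)–(d): forbidden (ΔL, ΔJ).
(c)–(e): forbidden (ΔJ).
(c)–(f): forbidden (parity).
(d)–(e): forbidden (parity, ΔL).
(d)–(f): forbidden (ΔL, ΔJ).
(e)–(f): allowed.
Allowed pairs: 5 of 15.

5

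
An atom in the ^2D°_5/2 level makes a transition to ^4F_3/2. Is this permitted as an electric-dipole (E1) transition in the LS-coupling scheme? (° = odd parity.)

Initial level: S=1/2, L=2, J=5/2, parity odd. Final level: S=3/2, L=3, J=3/2, parity even.
Parity must change: odd → even — ok.
ΔS = 0: S: 1/2 → 3/2 — fails.
ΔL = 0, ±1 (not L=0↔0): L: 2 → 3, ΔL = +1 — ok.
ΔJ = 0, ±1 (not J=0↔0): J: 5/2 → 3/2, ΔJ = -1 — ok.
Rule(s) violated: ΔS.

forbidden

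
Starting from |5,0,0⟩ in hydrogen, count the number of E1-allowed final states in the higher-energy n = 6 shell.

E1 requires Δl = ±1, so l_f ∈ {-1, 1}; with 0 ≤ l_f ≤ n_f−1 = 5, the allowed l_f values are {1}.
For l_f = 1: m_f ∈ {m_i−1, m_i, m_i+1} ∩ [−1, 1] = {-1, 0, 1} → 3 states.
Total: 3.

3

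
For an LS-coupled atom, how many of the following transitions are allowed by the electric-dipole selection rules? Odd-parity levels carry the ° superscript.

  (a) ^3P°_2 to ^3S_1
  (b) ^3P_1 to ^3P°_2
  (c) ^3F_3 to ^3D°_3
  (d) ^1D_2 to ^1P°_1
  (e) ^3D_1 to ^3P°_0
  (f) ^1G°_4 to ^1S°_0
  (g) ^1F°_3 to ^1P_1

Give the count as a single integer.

5

(a) allowed
(b) allowed
(c) allowed
(d) allowed
(e) allowed
(f) forbidden (parity, ΔL, ΔJ fail)
(g) forbidden (ΔL, ΔJ fail)
Total allowed: 5 of 7.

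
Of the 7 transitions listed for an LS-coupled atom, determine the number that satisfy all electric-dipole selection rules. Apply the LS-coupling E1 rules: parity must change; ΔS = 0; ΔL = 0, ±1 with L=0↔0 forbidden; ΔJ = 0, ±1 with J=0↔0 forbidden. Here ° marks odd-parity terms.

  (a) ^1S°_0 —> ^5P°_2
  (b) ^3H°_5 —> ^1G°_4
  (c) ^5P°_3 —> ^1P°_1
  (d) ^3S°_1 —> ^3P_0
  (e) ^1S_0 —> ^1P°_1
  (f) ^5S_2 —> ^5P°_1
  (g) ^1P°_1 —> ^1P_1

4

(a) forbidden (parity, ΔS, ΔJ fail)
(b) forbidden (parity, ΔS fail)
(c) forbidden (parity, ΔS, ΔJ fail)
(d) allowed
(e) allowed
(f) allowed
(g) allowed
Total allowed: 4 of 7.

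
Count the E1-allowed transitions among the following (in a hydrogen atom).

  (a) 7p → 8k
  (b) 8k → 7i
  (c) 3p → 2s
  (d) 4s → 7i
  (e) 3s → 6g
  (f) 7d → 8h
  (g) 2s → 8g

2

(a) forbidden — Δl = +6 (E1 requires Δl = ±1)
(b) allowed
(c) allowed
(d) forbidden — Δl = +6 (E1 requires Δl = ±1)
(e) forbidden — Δl = +4 (E1 requires Δl = ±1)
(f) forbidden — Δl = +3 (E1 requires Δl = ±1)
(g) forbidden — Δl = +4 (E1 requires Δl = ±1)
Total allowed: 2 of 7.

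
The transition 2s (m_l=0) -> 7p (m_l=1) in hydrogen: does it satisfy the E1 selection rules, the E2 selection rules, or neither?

E1

Δl = 1 − 0 = +1; l_i + l_f = 1.
Δm_l = +1.
E1 (Δl = ±1, |Δm_l| ≤ 1): satisfied.
E2 (Δl = 0,±2, l_i+l_f ≥ 2, |Δm_l| ≤ 2): not satisfied.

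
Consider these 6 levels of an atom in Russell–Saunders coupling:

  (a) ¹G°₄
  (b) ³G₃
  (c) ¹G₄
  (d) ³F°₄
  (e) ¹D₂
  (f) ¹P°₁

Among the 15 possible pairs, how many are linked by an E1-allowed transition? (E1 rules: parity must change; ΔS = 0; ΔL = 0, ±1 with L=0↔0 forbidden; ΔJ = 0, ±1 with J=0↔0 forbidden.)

3

(a)–(b): forbidden (ΔS).
(a)–(c): allowed.
(a)–(d): forbidden (parity, ΔS).
(a)–(e): forbidden (ΔL, ΔJ).
(a)–(f): forbidden (parity, ΔL, ΔJ).
(b)–(c): forbidden (parity, ΔS).
(b)–(d): allowed.
(b)–(e): forbidden (parity, ΔS, ΔL).
(b)–(f): forbidden (ΔS, ΔL, ΔJ).
(c)–(d): forbidden (ΔS).
(c)–(e): forbidden (parity, ΔL, ΔJ).
(c)–(f): forbidden (ΔL, ΔJ).
(d)–(e): forbidden (ΔS, ΔJ).
(d)–(f): forbidden (parity, ΔS, ΔL, ΔJ).
(e)–(f): allowed.
Allowed pairs: 3 of 15.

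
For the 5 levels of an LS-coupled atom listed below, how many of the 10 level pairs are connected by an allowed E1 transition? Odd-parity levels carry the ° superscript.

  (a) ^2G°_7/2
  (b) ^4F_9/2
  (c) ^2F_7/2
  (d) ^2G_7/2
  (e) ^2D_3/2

(a)–(b): forbidden (ΔS).
(a)–(c): allowed.
(a)–(d): allowed.
(a)–(e): forbidden (ΔL, ΔJ).
(b)–(c): forbidden (parity, ΔS).
(b)–(d): forbidden (parity, ΔS).
(b)–(e): forbidden (parity, ΔS, ΔJ).
(c)–(d): forbidden (parity).
(c)–(e): forbidden (parity, ΔJ).
(d)–(e): forbidden (parity, ΔL, ΔJ).
Allowed pairs: 2 of 10.

2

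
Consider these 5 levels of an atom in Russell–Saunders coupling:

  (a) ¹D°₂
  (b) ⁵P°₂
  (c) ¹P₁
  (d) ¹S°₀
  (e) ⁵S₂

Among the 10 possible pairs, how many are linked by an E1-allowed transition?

3

(a)–(b): forbidden (parity, ΔS).
(a)–(c): allowed.
(a)–(d): forbidden (parity, ΔL, ΔJ).
(a)–(e): forbidden (ΔS, ΔL).
(b)–(c): forbidden (ΔS).
(b)–(d): forbidden (parity, ΔS, ΔJ).
(b)–(e): allowed.
(c)–(d): allowed.
(c)–(e): forbidden (parity, ΔS).
(d)–(e): forbidden (ΔS, ΔL, ΔJ).
Allowed pairs: 3 of 10.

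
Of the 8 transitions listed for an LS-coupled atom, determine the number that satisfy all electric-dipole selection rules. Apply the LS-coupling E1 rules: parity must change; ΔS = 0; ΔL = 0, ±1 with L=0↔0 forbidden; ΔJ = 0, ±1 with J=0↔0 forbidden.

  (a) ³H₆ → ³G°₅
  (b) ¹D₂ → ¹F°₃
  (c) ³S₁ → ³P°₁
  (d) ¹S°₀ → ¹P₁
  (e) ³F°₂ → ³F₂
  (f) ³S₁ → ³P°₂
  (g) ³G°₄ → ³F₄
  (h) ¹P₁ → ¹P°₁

8

(a) allowed
(b) allowed
(c) allowed
(d) allowed
(e) allowed
(f) allowed
(g) allowed
(h) allowed
Total allowed: 8 of 8.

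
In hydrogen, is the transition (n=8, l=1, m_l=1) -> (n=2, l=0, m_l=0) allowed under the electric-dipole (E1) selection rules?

allowed

Δl = 0 − 1 = -1; the E1 rule Δl = ±1 is ok.
m_l: 1 → 0 (Δm_l = -1). |Δm_l| ≤ 1 ok.
All E1 selection rules are satisfied.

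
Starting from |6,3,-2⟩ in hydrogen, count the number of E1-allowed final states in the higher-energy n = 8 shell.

E1 requires Δl = ±1, so l_f ∈ {2, 4}; with 0 ≤ l_f ≤ n_f−1 = 7, the allowed l_f values are {2, 4}.
For l_f = 2: m_f ∈ {m_i−1, m_i, m_i+1} ∩ [−2, 2] = {-2, -1} → 2 states.
For l_f = 4: m_f ∈ {m_i−1, m_i, m_i+1} ∩ [−4, 4] = {-3, -2, -1} → 3 states.
Total: 5.

5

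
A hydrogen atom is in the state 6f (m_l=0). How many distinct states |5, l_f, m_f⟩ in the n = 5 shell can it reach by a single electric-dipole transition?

6

E1 requires Δl = ±1, so l_f ∈ {2, 4}; with 0 ≤ l_f ≤ n_f−1 = 4, the allowed l_f values are {2, 4}.
For l_f = 2: m_f ∈ {m_i−1, m_i, m_i+1} ∩ [−2, 2] = {-1, 0, 1} → 3 states.
For l_f = 4: m_f ∈ {m_i−1, m_i, m_i+1} ∩ [−4, 4] = {-1, 0, 1} → 3 states.
Total: 6.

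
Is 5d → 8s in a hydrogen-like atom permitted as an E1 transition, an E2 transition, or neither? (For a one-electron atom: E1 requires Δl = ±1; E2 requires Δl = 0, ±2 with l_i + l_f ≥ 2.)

E2

Δl = 0 − 2 = -2; l_i + l_f = 2.
E1 (Δl = ±1): not satisfied.
E2 (Δl = 0,±2, l_i+l_f ≥ 2): satisfied.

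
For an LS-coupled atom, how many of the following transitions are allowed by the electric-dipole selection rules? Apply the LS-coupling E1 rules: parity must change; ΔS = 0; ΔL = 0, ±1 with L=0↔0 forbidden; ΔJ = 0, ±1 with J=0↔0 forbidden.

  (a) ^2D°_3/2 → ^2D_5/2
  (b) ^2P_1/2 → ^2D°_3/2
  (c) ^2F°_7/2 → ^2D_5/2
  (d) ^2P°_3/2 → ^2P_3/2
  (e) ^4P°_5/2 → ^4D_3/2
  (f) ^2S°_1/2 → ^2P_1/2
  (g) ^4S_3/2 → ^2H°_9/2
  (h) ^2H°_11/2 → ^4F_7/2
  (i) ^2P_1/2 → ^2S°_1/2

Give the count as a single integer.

(a) allowed
(b) allowed
(c) allowed
(d) allowed
(e) allowed
(f) allowed
(g) forbidden (ΔS, ΔL, ΔJ fail)
(h) forbidden (ΔS, ΔL, ΔJ fail)
(i) allowed
Total allowed: 7 of 9.

7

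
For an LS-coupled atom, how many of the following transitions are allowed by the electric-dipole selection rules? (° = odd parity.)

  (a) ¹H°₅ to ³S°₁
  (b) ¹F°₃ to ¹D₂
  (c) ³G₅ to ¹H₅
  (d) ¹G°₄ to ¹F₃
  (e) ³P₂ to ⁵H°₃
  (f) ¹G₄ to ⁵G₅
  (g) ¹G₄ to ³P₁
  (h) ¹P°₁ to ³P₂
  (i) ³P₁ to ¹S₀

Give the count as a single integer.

2

(a) forbidden (parity, ΔS, ΔL, ΔJ fail)
(b) allowed
(c) forbidden (parity, ΔS fail)
(d) allowed
(e) forbidden (ΔS, ΔL fail)
(f) forbidden (parity, ΔS fail)
(g) forbidden (parity, ΔS, ΔL, ΔJ fail)
(h) forbidden (ΔS fails)
(i) forbidden (parity, ΔS fail)
Total allowed: 2 of 9.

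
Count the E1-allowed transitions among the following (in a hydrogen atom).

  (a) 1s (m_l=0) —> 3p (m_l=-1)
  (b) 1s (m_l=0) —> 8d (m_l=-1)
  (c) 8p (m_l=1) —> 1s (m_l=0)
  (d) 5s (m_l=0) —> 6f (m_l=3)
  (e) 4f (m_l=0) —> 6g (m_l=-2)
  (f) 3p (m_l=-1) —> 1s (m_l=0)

3

(a) allowed
(b) forbidden — Δl = +2 (E1 requires Δl = ±1)
(c) allowed
(d) forbidden — Δl = +3 (E1 requires Δl = ±1); Δm_l = +3 (E1 requires Δm_l = 0, ±1)
(e) forbidden — Δm_l = -2 (E1 requires Δm_l = 0, ±1)
(f) allowed
Total allowed: 3 of 6.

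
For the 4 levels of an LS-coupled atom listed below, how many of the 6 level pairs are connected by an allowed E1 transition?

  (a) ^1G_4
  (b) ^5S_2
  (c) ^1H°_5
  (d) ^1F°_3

2

(a)–(b): forbidden (parity, ΔS, ΔL, ΔJ).
(a)–(c): allowed.
(a)–(d): allowed.
(b)–(c): forbidden (ΔS, ΔL, ΔJ).
(b)–(d): forbidden (ΔS, ΔL).
(c)–(d): forbidden (parity, ΔL, ΔJ).
Allowed pairs: 2 of 6.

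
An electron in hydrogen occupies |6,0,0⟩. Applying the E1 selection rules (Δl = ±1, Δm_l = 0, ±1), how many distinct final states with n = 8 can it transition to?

3

E1 requires Δl = ±1, so l_f ∈ {-1, 1}; with 0 ≤ l_f ≤ n_f−1 = 7, the allowed l_f values are {1}.
For l_f = 1: m_f ∈ {m_i−1, m_i, m_i+1} ∩ [−1, 1] = {-1, 0, 1} → 3 states.
Total: 3.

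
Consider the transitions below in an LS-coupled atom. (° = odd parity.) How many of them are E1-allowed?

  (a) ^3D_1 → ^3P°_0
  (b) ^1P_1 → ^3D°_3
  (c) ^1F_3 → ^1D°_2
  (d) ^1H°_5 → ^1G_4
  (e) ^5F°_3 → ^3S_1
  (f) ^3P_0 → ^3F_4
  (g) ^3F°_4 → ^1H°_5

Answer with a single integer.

3

(a) allowed
(b) forbidden (ΔS, ΔJ fail)
(c) allowed
(d) allowed
(e) forbidden (ΔS, ΔL, ΔJ fail)
(f) forbidden (parity, ΔL, ΔJ fail)
(g) forbidden (parity, ΔS, ΔL fail)
Total allowed: 3 of 7.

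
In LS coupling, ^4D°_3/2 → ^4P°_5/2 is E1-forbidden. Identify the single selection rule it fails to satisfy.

parity

Reading off the term symbols: S 3/2→3/2, L 2→1, J 3/2→5/2, parity odd→odd.
Parity must change: odd → odd — fails.
ΔS = 0: S: 3/2 → 3/2 — passes.
ΔL = 0, ±1 (not L=0↔0): L: 2 → 1, ΔL = -1 — passes.
ΔJ = 0, ±1 (not J=0↔0): J: 3/2 → 5/2, ΔJ = +1 — passes.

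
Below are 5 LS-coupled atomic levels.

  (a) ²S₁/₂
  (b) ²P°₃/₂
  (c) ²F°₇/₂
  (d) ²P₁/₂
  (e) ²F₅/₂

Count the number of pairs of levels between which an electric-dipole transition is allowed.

3

(a)–(b): allowed.
(a)–(c): forbidden (ΔL, ΔJ).
(a)–(d): forbidden (parity).
(a)–(e): forbidden (parity, ΔL, ΔJ).
(b)–(c): forbidden (parity, ΔL, ΔJ).
(b)–(d): allowed.
(b)–(e): forbidden (ΔL).
(c)–(d): forbidden (ΔL, ΔJ).
(c)–(e): allowed.
(d)–(e): forbidden (parity, ΔL, ΔJ).
Allowed pairs: 3 of 10.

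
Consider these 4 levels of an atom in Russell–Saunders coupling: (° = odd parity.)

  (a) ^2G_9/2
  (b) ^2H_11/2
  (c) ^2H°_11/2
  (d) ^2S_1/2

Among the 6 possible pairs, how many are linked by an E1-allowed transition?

2

(a)–(b): forbidden (parity).
(a)–(c): allowed.
(a)–(d): forbidden (parity, ΔL, ΔJ).
(b)–(c): allowed.
(b)–(d): forbidden (parity, ΔL, ΔJ).
(c)–(d): forbidden (ΔL, ΔJ).
Allowed pairs: 2 of 6.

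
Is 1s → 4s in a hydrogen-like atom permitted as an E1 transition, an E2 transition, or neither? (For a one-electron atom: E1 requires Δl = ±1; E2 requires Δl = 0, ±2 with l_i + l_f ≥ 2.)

Δl = 0 − 0 = +0; l_i + l_f = 0.
E1 (Δl = ±1): not satisfied.
E2 (Δl = 0,±2, l_i+l_f ≥ 2): not satisfied.

neither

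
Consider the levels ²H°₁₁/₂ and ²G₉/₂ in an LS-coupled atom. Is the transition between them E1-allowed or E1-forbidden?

Reading off the term symbols: S 1/2→1/2, L 5→4, J 11/2→9/2, parity odd→even.
Parity must change: odd → even — satisfied.
ΔS = 0: S: 1/2 → 1/2 — satisfied.
ΔL = 0, ±1 (not L=0↔0): L: 5 → 4, ΔL = -1 — satisfied.
ΔJ = 0, ±1 (not J=0↔0): J: 11/2 → 9/2, ΔJ = -1 — satisfied.
All four E1 rules are satisfied.

allowed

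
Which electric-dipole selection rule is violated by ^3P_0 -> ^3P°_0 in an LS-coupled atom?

the J=0 ↔ J=0 exclusion

Initial level: S=1, L=1, J=0, parity even. Final level: S=1, L=1, J=0, parity odd.
ΔS = 0: S: 1 → 1 — ✓.
Parity must change: even → odd — ✓.
ΔL = 0, ±1 (not L=0↔0): L: 1 → 1, ΔL = +0 — ✓.
ΔJ = 0, ±1 (not J=0↔0): J: 0 → 0, ΔJ = +0 — ✗.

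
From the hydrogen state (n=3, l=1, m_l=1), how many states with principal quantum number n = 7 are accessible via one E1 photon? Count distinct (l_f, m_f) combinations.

E1 requires Δl = ±1, so l_f ∈ {0, 2}; with 0 ≤ l_f ≤ n_f−1 = 6, the allowed l_f values are {0, 2}.
For l_f = 0: m_f ∈ {m_i−1, m_i, m_i+1} ∩ [−0, 0] = {0} → 1 state.
For l_f = 2: m_f ∈ {m_i−1, m_i, m_i+1} ∩ [−2, 2] = {0, 1, 2} → 3 states.
Total: 4.

4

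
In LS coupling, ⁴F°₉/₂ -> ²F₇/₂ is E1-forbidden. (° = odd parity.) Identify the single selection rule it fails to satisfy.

ΔL = 0, ±1 (not L=0↔0): L: 3 → 3, ΔL = +0 — ✓.
Parity must change: odd → even — ✓.
ΔJ = 0, ±1 (not J=0↔0): J: 9/2 → 7/2, ΔJ = -1 — ✓.
ΔS = 0: S: 3/2 → 1/2 — ✗.

the ΔS = 0 rule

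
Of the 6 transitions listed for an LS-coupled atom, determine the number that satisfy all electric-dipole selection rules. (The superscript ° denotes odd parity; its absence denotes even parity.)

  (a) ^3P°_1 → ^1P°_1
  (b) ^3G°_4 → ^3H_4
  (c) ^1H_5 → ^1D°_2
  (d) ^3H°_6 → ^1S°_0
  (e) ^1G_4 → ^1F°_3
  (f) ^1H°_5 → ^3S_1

(a) forbidden (parity, ΔS fail)
(b) allowed
(c) forbidden (ΔL, ΔJ fail)
(d) forbidden (parity, ΔS, ΔL, ΔJ fail)
(e) allowed
(f) forbidden (ΔS, ΔL, ΔJ fail)
Total allowed: 2 of 6.

2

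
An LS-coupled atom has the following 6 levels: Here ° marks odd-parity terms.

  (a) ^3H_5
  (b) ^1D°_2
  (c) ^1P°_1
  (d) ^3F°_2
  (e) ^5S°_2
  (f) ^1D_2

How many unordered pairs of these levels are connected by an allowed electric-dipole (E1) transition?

(a)–(b): forbidden (ΔS, ΔL, ΔJ).
(a)–(c): forbidden (ΔS, ΔL, ΔJ).
(a)–(d): forbidden (ΔL, ΔJ).
(a)–(e): forbidden (ΔS, ΔL, ΔJ).
(a)–(f): forbidden (parity, ΔS, ΔL, ΔJ).
(b)–(c): forbidden (parity).
(b)–(d): forbidden (parity, ΔS).
(b)–(e): forbidden (parity, ΔS, ΔL).
(b)–(f): allowed.
(c)–(d): forbidden (parity, ΔS, ΔL).
(c)–(e): forbidden (parity, ΔS).
(c)–(f): allowed.
(d)–(e): forbidden (parity, ΔS, ΔL).
(d)–(f): forbidden (ΔS).
(e)–(f): forbidden (ΔS, ΔL).
Allowed pairs: 2 of 15.

2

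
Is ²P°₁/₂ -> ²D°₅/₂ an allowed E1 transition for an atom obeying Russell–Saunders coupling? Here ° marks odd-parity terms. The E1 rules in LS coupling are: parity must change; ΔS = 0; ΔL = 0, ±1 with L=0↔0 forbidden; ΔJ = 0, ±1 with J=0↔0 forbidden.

forbidden

Reading off the term symbols: S 1/2→1/2, L 1→2, J 1/2→5/2, parity odd→odd.
ΔL = 0, ±1 (not L=0↔0): L: 1 → 2, ΔL = +1 — ✓.
ΔJ = 0, ±1 (not J=0↔0): J: 1/2 → 5/2, ΔJ = +2 — ✗.
ΔS = 0: S: 1/2 → 1/2 — ✓.
Parity must change: odd → odd — ✗.
Rule(s) violated: parity, ΔJ.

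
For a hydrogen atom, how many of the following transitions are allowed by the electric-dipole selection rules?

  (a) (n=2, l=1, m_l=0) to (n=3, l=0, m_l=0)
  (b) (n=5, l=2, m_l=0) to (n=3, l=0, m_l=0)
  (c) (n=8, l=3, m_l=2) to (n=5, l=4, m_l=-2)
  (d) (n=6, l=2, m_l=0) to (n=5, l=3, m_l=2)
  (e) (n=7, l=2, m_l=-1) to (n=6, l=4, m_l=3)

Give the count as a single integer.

(a) allowed
(b) forbidden — Δl = -2 (E1 requires Δl = ±1)
(c) forbidden — Δm_l = -4 (E1 requires Δm_l = 0, ±1)
(d) forbidden — Δm_l = +2 (E1 requires Δm_l = 0, ±1)
(e) forbidden — Δl = +2 (E1 requires Δl = ±1); Δm_l = +4 (E1 requires Δm_l = 0, ±1)
Total allowed: 1 of 5.

1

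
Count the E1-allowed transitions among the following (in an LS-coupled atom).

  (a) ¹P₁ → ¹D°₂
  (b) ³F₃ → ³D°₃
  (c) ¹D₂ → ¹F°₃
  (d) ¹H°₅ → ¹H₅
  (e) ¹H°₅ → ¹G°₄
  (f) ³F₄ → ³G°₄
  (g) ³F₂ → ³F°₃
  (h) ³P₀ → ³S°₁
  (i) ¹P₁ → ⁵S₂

(a) allowed
(b) allowed
(c) allowed
(d) allowed
(e) forbidden (parity fails)
(f) allowed
(g) allowed
(h) allowed
(i) forbidden (parity, ΔS fail)
Total allowed: 7 of 9.

7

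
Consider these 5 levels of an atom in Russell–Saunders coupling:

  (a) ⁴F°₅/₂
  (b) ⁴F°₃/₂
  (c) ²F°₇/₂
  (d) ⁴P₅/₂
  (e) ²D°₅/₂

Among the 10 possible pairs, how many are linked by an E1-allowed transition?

(a)–(b): forbidden (parity).
(a)–(c): forbidden (parity, ΔS).
(a)–(d): forbidden (ΔL).
(a)–(e): forbidden (parity, ΔS).
(b)–(c): forbidden (parity, ΔS, ΔJ).
(b)–(d): forbidden (ΔL).
(b)–(e): forbidden (parity, ΔS).
(c)–(d): forbidden (ΔS, ΔL).
(c)–(e): forbidden (parity).
(d)–(e): forbidden (ΔS).
Allowed pairs: 0 of 10.

0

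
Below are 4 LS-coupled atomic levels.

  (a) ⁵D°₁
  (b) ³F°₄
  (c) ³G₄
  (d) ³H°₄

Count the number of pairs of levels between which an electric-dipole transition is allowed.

2

(a)–(b): forbidden (parity, ΔS, ΔJ).
(a)–(c): forbidden (ΔS, ΔL, ΔJ).
(a)–(d): forbidden (parity, ΔS, ΔL, ΔJ).
(b)–(c): allowed.
(b)–(d): forbidden (parity, ΔL).
(c)–(d): allowed.
Allowed pairs: 2 of 6.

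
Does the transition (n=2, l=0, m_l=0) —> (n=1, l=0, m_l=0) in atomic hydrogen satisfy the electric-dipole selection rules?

Δl = 0 − 0 = +0; the E1 rule Δl = ±1 is violated.
m_l: 0 → 0 (Δm_l = +0). |Δm_l| ≤ 1 satisfied.
The transition is electric-dipole forbidden.

forbidden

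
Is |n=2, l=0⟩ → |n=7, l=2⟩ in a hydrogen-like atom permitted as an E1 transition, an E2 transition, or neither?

E2

Δl = 2 − 0 = +2; l_i + l_f = 2.
E1 (Δl = ±1): not satisfied.
E2 (Δl = 0,±2, l_i+l_f ≥ 2): satisfied.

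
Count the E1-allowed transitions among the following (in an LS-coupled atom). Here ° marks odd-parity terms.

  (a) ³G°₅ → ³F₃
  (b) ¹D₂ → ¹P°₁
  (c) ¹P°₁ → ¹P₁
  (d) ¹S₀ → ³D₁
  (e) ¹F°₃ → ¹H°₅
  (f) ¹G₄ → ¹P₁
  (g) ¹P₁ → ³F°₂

(a) forbidden (ΔJ fails)
(b) allowed
(c) allowed
(d) forbidden (parity, ΔS, ΔL fail)
(e) forbidden (parity, ΔL, ΔJ fail)
(f) forbidden (parity, ΔL, ΔJ fail)
(g) forbidden (ΔS, ΔL fail)
Total allowed: 2 of 7.

2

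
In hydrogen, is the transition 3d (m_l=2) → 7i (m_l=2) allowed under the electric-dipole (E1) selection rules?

Δl = 6 − 2 = +4; the E1 rule Δl = ±1 is fails.
m_l: 2 → 2 (Δm_l = +0). |Δm_l| ≤ 1 ok.
The transition is electric-dipole forbidden.

forbidden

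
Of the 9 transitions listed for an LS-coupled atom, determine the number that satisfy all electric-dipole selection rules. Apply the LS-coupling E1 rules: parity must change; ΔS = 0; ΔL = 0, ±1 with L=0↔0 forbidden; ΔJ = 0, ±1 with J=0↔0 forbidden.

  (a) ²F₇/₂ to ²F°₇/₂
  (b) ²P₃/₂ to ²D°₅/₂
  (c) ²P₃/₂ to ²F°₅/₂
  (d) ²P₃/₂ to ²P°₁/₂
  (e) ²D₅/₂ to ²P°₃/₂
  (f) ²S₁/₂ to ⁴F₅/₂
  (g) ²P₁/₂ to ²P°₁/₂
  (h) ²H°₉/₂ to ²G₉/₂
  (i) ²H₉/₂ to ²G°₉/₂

(a) allowed
(b) allowed
(c) forbidden (ΔL fails)
(d) allowed
(e) allowed
(f) forbidden (parity, ΔS, ΔL, ΔJ fail)
(g) allowed
(h) allowed
(i) allowed
Total allowed: 7 of 9.

7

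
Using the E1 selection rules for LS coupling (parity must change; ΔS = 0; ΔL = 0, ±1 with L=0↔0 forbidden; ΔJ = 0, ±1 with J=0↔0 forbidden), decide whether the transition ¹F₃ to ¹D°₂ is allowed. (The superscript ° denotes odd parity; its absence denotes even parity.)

allowed

Reading off the term symbols: S 0→0, L 3→2, J 3→2, parity even→odd.
ΔJ = 0, ±1 (not J=0↔0): J: 3 → 2, ΔJ = -1 — satisfied.
Parity must change: even → odd — satisfied.
ΔL = 0, ±1 (not L=0↔0): L: 3 → 2, ΔL = -1 — satisfied.
ΔS = 0: S: 0 → 0 — satisfied.
All four E1 rules are satisfied.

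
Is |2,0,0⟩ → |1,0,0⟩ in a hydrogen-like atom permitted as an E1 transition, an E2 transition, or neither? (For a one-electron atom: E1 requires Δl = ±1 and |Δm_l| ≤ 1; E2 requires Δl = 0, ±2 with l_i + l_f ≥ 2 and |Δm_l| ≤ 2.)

neither

Δl = 0 − 0 = +0; l_i + l_f = 0.
Δm_l = +0.
E1 (Δl = ±1, |Δm_l| ≤ 1): not satisfied.
E2 (Δl = 0,±2, l_i+l_f ≥ 2, |Δm_l| ≤ 2): not satisfied.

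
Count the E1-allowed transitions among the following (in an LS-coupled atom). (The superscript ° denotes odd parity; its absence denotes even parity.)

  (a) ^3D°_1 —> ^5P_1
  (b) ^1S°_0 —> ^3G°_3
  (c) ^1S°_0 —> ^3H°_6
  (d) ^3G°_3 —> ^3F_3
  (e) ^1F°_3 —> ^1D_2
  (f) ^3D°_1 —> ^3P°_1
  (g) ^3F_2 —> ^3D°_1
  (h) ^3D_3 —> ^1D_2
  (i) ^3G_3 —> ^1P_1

3

(a) forbidden (ΔS fails)
(b) forbidden (parity, ΔS, ΔL, ΔJ fail)
(c) forbidden (parity, ΔS, ΔL, ΔJ fail)
(d) allowed
(e) allowed
(f) forbidden (parity fails)
(g) allowed
(h) forbidden (parity, ΔS fail)
(i) forbidden (parity, ΔS, ΔL, ΔJ fail)
Total allowed: 3 of 9.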